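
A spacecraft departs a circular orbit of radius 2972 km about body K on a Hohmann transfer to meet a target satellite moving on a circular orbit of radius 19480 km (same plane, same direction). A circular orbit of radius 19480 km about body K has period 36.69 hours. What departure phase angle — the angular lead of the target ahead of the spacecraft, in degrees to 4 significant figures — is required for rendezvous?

φ = 101.3°

From Kepler's third law T² = 4π²r³/μ at r = 19480 km, T = 36.69 hours = 36.69 × 3600 s = 1.32084×10^5 s: μ = 4π²r³/T² = 16727.3 km³/s².
Transfer-ellipse semi-major axis a_t = (r₁ + r₂)/2 = (2972 + 19480)/2 = 11226 km.
Transfer time t = π√(a_t³/μ) = 28891.8 s.
Target angular speed ω₂ = √(μ/r₂³) = 4.75696×10^-5 rad/s.
Angle swept by the target during transfer: ω₂·t = 1.37437 rad = 78.746°.
Arrival is 180° from departure on the ellipse, so φ = 180° − 78.746° = 101.3°.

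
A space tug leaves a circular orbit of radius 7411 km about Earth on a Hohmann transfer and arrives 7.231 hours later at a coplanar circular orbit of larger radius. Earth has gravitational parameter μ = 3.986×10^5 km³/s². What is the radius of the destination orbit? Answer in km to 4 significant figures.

r₂ = 52860 km

Transfer time t = 7.231 hours = 26031.6 s, and t = π√(a_t³/μ).
So a_t = (μ t²/π²)^(1/3) = (3.986×10^5 × (26031.6)² / π²)^(1/3) = 30136 km.
Since a_t = (r₁ + r₂)/2, r₂ = 2a_t − r₁ = 2×30136 − 7411 = 52861 km.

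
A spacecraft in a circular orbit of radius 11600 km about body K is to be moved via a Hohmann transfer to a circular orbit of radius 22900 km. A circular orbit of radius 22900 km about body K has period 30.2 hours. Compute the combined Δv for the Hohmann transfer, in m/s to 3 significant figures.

From Kepler's third law T² = 4π²r³/μ at r = 22900 km, T = 30.2 hours = 30.2 × 3600 s = 1.0872×10^5 s: μ = 4π²r³/T² = 40109.5 km³/s².
Semi-major axis of the transfer orbit: a_t = (11600 + 22900)/2 = 17250 km.
At r₁ the circular-orbit speed is v₁ = √(μ/r₁) = 1.859 km/s.
Transfer-orbit speed at r₁ (v² = μ(2/r − 1/a)): v_p = √[μ(2/r₁ − 1/a_t)] = 2.142 km/s.
First burn Δv₁ = |v_p − v₁| = 0.2830 km/s.
At r₂, v₂ = √(μ/r₂) = 1.32345 km/s.
Transfer-orbit speed at r₂: v_a = √[μ(2/r₂ − 1/a_t)] = 1.08528 km/s.
Second burn Δv₂ = |v₂ − v_a| = 0.2382 km/s.
Total Δv = Δv₁ + Δv₂ = 0.5212 km/s.

Δv = 521 m/s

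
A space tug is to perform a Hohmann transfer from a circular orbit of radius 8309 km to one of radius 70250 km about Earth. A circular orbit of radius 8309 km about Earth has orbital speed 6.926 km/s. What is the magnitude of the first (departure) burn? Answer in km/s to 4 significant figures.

Δv₁ = 2.336 km/s

From the circular-orbit relation v² = μ/r at r = 8309 km: μ = v²r = (6.926)² × 8309 = 3.98578×10^5 km³/s².
Transfer-ellipse semi-major axis a_t = (r₁ + r₂)/2 = (8309 + 70250)/2 = 39279.5 km.
On the circular orbit at r = 8309 km, v_c = √(μ/r) = 6.926 km/s.
Transfer-orbit speed at the same r (vis-viva, a = a_t): v_t = √[μ(2/r − 1/a_t)] = 9.262 km/s.
Δv₁ = |v_t − v_c| = |9.262 − 6.926| = 2.336 km/s.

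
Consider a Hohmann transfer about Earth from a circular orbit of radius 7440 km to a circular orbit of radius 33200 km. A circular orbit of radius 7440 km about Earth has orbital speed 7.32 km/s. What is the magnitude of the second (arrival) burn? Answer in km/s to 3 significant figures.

From the circular-orbit relation v² = μ/r at r = 7440 km: μ = v²r = (7.32)² × 7440 = 3.98653×10^5 km³/s².
The Hohmann ellipse has a_t = (r₁ + r₂)/2 = 20320 km.
On the circular orbit at r = 33200 km, v_c = √(μ/r) = 3.465 km/s.
Vis-viva on the transfer ellipse at r = 33200 km gives v_t = √[μ(2/r − 1/a_t)] = 2.097 km/s.
Δv₂ = |v_t − v_c| = |2.097 − 3.465| = 1.368 km/s.

Δv₂ = 1.37 km/s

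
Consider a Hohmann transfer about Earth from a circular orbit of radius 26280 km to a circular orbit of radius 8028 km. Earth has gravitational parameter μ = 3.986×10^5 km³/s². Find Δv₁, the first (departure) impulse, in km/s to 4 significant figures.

Transfer-ellipse semi-major axis a_t = (r₁ + r₂)/2 = (26280 + 8028)/2 = 17154 km.
On the circular orbit at r = 26280 km, v_c = √(μ/r) = 3.8945 km/s.
Vis-viva on the transfer ellipse at r = 26280 km gives v_t = √[μ(2/r − 1/a_t)] = 2.6643 km/s.
Δv₁ = |v_t − v_c| = |2.6643 − 3.8945| = 1.230 km/s.

Δv₁ = 1.230 km/s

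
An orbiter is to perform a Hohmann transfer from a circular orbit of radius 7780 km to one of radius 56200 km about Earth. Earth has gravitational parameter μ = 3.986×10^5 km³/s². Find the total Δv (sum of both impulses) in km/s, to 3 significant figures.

Δv = 3.68 km/s

Semi-major axis of the transfer orbit: a_t = (7780 + 56200)/2 = 31990 km.
Circular speed at r₁: v₁ = √(μ/r₁) = √(3.986×10^5/7780) = 7.158 km/s.
On the transfer ellipse at r₁, vis-viva gives v_p = √[μ(2/r₁ − 1/a_t)] = 9.487 km/s.
First burn Δv₁ = |v_p − v₁| = 2.329 km/s.
Circular speed at r₂: v₂ = √(μ/r₂) = 2.663 km/s.
Transfer-orbit speed at r₂: v_a = √[μ(2/r₂ − 1/a_t)] = 1.313 km/s.
Second burn Δv₂ = |v₂ − v_a| = 1.350 km/s.
Δv = Δv₁ + Δv₂ = 2.329 + 1.350 = 3.679 km/s.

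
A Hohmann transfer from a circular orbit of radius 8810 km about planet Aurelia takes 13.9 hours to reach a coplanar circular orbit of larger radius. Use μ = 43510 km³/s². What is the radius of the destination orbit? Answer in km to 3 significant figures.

Transfer time t = 13.9 hours = 50040 s, and t = π√(a_t³/μ).
So a_t = (μ t²/π²)^(1/3) = (43510 × (50040)² / π²)^(1/3) = 22266 km.
Since a_t = (r₁ + r₂)/2, r₂ = 2a_t − r₁ = 2×22266 − 8810 = 35722 km.

r₂ = 35700 km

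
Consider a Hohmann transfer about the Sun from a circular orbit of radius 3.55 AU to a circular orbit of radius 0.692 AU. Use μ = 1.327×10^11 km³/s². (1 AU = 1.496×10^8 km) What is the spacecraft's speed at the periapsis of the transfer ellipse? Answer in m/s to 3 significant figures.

In km: r₁ = 3.55 × 1.496×10^8 = 5.3108×10^8 km; r₂ = 0.692 × 1.496×10^8 = 1.035232×10^8 km.
Transfer-ellipse semi-major axis a_t = (r₁ + r₂)/2 = (5.3108×10^8 + 1.035232×10^8)/2 = 3.173016×10^8 km.
At periapsis, r = 1.035232×10^8 km.
Applying v² = μ(2/r − 1/a_t): v = 46.32 km/s.

v = 46300 m/s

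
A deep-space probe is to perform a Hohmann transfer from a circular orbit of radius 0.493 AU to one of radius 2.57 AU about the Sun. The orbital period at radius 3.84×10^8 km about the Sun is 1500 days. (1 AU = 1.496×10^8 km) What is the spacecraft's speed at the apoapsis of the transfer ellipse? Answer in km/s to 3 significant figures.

From Kepler's third law T² = 4π²r³/μ at r = 3.84×10^8 km, T = 1500 days = 1500 × 86400 s = 1.296×10^8 s: μ = 4π²r³/T² = 1.33089×10^11 km³/s².
In km: r₁ = 0.493 × 1.496×10^8 = 7.37528×10^7 km; r₂ = 2.57 × 1.496×10^8 = 3.84472×10^8 km.
Semi-major axis of the transfer orbit: a_t = (7.37528×10^7 + 3.84472×10^8)/2 = 2.291124×10^8 km.
At apoapsis, r = 3.84472×10^8 km.
Vis-viva: v = √[μ(2/r − 1/a_t)] = √[1.33089×10^11 × (2/3.84472×10^8 − 1/2.291124×10^8)] = 10.56 km/s.

v = 10.6 km/s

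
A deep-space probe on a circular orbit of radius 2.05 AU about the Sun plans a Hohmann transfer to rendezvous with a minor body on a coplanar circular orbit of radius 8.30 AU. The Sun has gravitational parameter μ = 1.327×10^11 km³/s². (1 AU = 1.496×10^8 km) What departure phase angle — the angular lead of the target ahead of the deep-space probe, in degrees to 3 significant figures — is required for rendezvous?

φ = 91.4°

In km: r₁ = 2.05 × 1.496×10^8 = 3.0668×10^8 km; r₂ = 8.30 × 1.496×10^8 = 1.24168×10^9 km.
Semi-major axis of the transfer orbit: a_t = (3.0668×10^8 + 1.24168×10^9)/2 = 7.7418×10^8 km.
The half-period of the transfer ellipse is t = π√(a_t³/μ) = 1.8577×10^8 s.
The target's mean motion on its circular orbit is ω₂ = √(μ/r₂³) = 8.3257×10^-9 rad/s.
Angle swept by the target during transfer: ω₂·t = 1.5467 rad = 88.62°.
Arrival is 180° from departure on the ellipse, so φ = 180° − 88.62° = 91.4°.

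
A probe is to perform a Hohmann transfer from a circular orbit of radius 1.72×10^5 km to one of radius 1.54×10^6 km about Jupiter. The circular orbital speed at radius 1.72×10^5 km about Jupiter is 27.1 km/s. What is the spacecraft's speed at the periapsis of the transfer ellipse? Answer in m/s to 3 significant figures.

From the circular-orbit relation v² = μ/r at r = 1.72×10^5 km: μ = v²r = (27.1)² × 1.72×10^5 = 1.26319×10^8 km³/s².
Transfer-ellipse semi-major axis a_t = (r₁ + r₂)/2 = (1.720×10^5 + 1.540×10^6)/2 = 8.560×10^5 km.
The periapsis of the transfer ellipse is at r = 1.720×10^5 km.
Vis-viva: v = √[μ(2/r − 1/a_t)] = √[1.26319×10^8 × (2/1.720×10^5 − 1/8.560×10^5)] = 36.35 km/s.

v = 36300 m/s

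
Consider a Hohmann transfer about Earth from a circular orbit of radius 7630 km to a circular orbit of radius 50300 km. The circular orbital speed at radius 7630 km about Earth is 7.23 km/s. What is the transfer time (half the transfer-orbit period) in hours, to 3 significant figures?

From the circular-orbit relation v² = μ/r at r = 7630 km: μ = v²r = (7.23)² × 7630 = 3.98842×10^5 km³/s².
Transfer-ellipse semi-major axis a_t = (r₁ + r₂)/2 = (7630 + 50300)/2 = 28965 km.
Transfer time t = π√(a_t³/μ) = π√((28965)³ / 3.98842×10^5) = 24520 s.
Converting: 24520 s ÷ 3600 s/hour = 6.81 hours.

t = 6.81 hours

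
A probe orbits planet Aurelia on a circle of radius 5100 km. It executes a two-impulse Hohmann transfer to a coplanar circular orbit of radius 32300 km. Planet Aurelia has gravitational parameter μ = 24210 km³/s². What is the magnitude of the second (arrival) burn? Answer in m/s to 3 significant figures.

Semi-major axis of the transfer orbit: a_t = (5100 + 32300)/2 = 18700 km.
On the circular orbit at r = 32300 km, v_c = √(μ/r) = 0.86576 km/s.
Transfer-orbit speed at the same r (vis-viva, a = a_t): v_t = √[μ(2/r − 1/a_t)] = 0.45213 km/s.
Δv₂ = |v_t − v_c| = |0.45213 − 0.86576| = 0.4136 km/s.

Δv₂ = 414 m/s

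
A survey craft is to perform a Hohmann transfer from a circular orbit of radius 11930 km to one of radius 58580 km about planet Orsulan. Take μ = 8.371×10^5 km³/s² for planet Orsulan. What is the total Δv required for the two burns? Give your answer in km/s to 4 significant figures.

The Hohmann ellipse has a_t = (r₁ + r₂)/2 = 35255 km.
At r₁ the circular-orbit speed is v₁ = √(μ/r₁) = 8.3766 km/s.
On the transfer ellipse at r₁, vis-viva gives v_p = √[μ(2/r₁ − 1/a_t)] = 10.798 km/s.
First burn Δv₁ = |v_p − v₁| = 2.421 km/s.
Circular speed at r₂: v₂ = √(μ/r₂) = 3.780 km/s.
Transfer-orbit speed at r₂: v_a = √[μ(2/r₂ − 1/a_t)] = 2.199 km/s.
Second burn Δv₂ = |v₂ − v_a| = 1.581 km/s.
Total Δv = Δv₁ + Δv₂ = 4.002 km/s.

Δv = 4.002 km/s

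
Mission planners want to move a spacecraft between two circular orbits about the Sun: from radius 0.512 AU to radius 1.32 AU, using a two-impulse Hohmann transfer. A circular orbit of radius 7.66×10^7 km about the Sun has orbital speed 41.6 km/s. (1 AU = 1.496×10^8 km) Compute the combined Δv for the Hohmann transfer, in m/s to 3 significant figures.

From the circular-orbit relation v² = μ/r at r = 7.66×10^7 km: μ = v²r = (41.6)² × 7.66×10^7 = 1.32561×10^11 km³/s².
In km: r₁ = 0.512 × 1.496×10^8 = 7.65952×10^7 km; r₂ = 1.32 × 1.496×10^8 = 1.97472×10^8 km.
Transfer-ellipse semi-major axis a_t = (r₁ + r₂)/2 = (7.65952×10^7 + 1.97472×10^8)/2 = 1.370336×10^8 km.
Circular speed at r₁: v₁ = √(μ/r₁) = √(1.32561×10^11/7.65952×10^7) = 41.6013 km/s.
Transfer-orbit speed at r₁ (vis-viva): v_p = √[μ(2/r₁ − 1/a_t)] = 49.9397 km/s.
First burn Δv₁ = |v_p − v₁| = 8.338 km/s.
At r₂, v₂ = √(μ/r₂) = 25.9093 km/s.
Transfer-orbit speed at r₂: v_a = √[μ(2/r₂ − 1/a_t)] = 19.3706 km/s.
Second burn Δv₂ = |v₂ − v_a| = 6.539 km/s.
Total Δv = Δv₁ + Δv₂ = 14.88 km/s.

Δv = 14900 m/s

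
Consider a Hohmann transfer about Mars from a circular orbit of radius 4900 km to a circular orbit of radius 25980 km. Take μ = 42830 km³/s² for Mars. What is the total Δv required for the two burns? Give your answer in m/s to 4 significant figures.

Transfer-ellipse semi-major axis a_t = (r₁ + r₂)/2 = (4900 + 25980)/2 = 15440 km.
At r₁ the circular-orbit speed is v₁ = √(μ/r₁) = 2.9565 km/s.
On the transfer ellipse at r₁, vis-viva equation gives v_p = √[μ(2/r₁ − 1/a_t)] = 3.8351 km/s.
First burn Δv₁ = |v_p − v₁| = 0.8786 km/s.
At r₂, v₂ = √(μ/r₂) = 1.284 km/s.
Transfer-orbit speed at r₂: v_a = √[μ(2/r₂ − 1/a_t)] = 0.7233 km/s.
Second burn Δv₂ = |v₂ − v_a| = 0.5607 km/s.
Δv = Δv₁ + Δv₂ = 0.8786 + 0.5607 = 1.439 km/s.

Δv = 1439 m/s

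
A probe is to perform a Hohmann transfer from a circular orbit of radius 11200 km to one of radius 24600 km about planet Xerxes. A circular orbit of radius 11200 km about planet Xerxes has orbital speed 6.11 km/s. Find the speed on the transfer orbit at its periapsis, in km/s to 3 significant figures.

From the circular-orbit relation v² = μ/r at r = 11200 km: μ = v²r = (6.11)² × 11200 = 4.18120×10^5 km³/s².
Semi-major axis of the transfer orbit: a_t = (11200 + 24600)/2 = 17900 km.
The periapsis of the transfer ellipse is at r = 11200 km.
Applying v² = μ(2/r − 1/a_t): v = 7.163 km/s.

v = 7.16 km/s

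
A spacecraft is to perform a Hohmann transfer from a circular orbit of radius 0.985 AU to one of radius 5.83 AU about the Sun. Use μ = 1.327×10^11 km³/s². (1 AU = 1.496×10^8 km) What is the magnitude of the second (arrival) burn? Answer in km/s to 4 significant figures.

In km: r₁ = 0.985 × 1.496×10^8 = 1.47356×10^8 km; r₂ = 5.83 × 1.496×10^8 = 8.72168×10^8 km.
The Hohmann ellipse has a_t = (r₁ + r₂)/2 = 5.09762×10^8 km.
Circular speed at r = 8.72168×10^8 km: v_c = √(μ/r) = 12.335 km/s.
Vis-viva on the transfer ellipse at r = 8.72168×10^8 km gives v_t = √[μ(2/r − 1/a_t)] = 6.6319 km/s.
Δv₂ = |v_t − v_c| = |6.6319 − 12.335| = 5.703 km/s.

Δv₂ = 5.703 km/s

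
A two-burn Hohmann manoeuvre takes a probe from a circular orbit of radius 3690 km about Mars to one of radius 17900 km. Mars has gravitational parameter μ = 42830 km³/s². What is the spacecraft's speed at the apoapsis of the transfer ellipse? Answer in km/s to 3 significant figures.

v = 0.904 km/s

The Hohmann ellipse has a_t = (r₁ + r₂)/2 = 10795 km.
The apoapsis of the transfer ellipse is at r = 17900 km.
From the vis-viva equation, v = √[μ(2/r − 1/a_t)] = 0.9044 km/s.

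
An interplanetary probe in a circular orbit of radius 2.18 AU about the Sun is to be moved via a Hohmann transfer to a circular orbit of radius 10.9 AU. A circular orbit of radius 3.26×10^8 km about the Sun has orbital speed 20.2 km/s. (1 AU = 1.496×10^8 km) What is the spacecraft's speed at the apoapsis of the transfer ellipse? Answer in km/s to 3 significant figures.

v = 5.21 km/s

From the circular-orbit relation v² = μ/r at r = 3.26×10^8 km: μ = v²r = (20.2)² × 3.26×10^8 = 1.33021×10^11 km³/s².
In km: r₁ = 2.18 × 1.496×10^8 = 3.26128×10^8 km; r₂ = 10.9 × 1.496×10^8 = 1.63064×10^9 km.
The Hohmann ellipse has a_t = (r₁ + r₂)/2 = 9.78384×10^8 km.
The apoapsis of the transfer ellipse is at r = 1.63064×10^9 km.
Applying v² = μ(2/r − 1/a_t): v = 5.215 km/s.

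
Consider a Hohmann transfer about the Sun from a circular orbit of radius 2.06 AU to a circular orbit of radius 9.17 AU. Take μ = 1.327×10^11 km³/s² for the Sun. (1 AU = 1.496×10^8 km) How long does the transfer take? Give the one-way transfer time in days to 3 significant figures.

In km: r₁ = 2.06 × 1.496×10^8 = 3.08176×10^8 km; r₂ = 9.17 × 1.496×10^8 = 1.371832×10^9 km.
Semi-major axis of the transfer orbit: a_t = (3.08176×10^8 + 1.371832×10^9)/2 = 8.40004×10^8 km.
By Kepler's third law the transfer-orbit period is T = 2π√(a_t³/μ), so t = T/2 = 2.100×10^8 s.
Converting: 2.100×10^8 s ÷ 86400 s/day = 2430 days.

t = 2430 days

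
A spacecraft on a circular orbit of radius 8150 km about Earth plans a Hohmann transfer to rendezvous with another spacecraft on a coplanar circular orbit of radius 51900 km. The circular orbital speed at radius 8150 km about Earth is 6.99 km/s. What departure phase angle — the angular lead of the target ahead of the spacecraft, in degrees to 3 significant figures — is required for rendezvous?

φ = 101°

From the circular-orbit relation v² = μ/r at r = 8150 km: μ = v²r = (6.99)² × 8150 = 3.98210×10^5 km³/s².
Transfer-ellipse semi-major axis a_t = (r₁ + r₂)/2 = (8150 + 51900)/2 = 30025 km.
Transfer time t = π√(a_t³/μ) = 25901.1 s.
The target's mean motion on its circular orbit is ω₂ = √(μ/r₂³) = 5.33710×10^-5 rad/s.
Angle swept by the target during transfer: ω₂·t = 1.38237 rad = 79.20°.
The spacecraft traverses 180° on the transfer ellipse, so the target must lead by 180° − 79.20° = 101°.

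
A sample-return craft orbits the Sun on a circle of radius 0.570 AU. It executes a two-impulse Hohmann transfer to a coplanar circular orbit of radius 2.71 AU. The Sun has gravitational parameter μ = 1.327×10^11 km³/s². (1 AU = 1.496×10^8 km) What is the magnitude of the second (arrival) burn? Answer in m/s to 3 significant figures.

Δv₂ = 7430 m/s

In km: r₁ = 0.570 × 1.496×10^8 = 8.5272×10^7 km; r₂ = 2.71 × 1.496×10^8 = 4.05416×10^8 km.
The Hohmann ellipse has a_t = (r₁ + r₂)/2 = 2.45344×10^8 km.
On the circular orbit at r = 4.05416×10^8 km, v_c = √(μ/r) = 18.092 km/s.
Vis-viva on the transfer ellipse at r = 4.05416×10^8 km gives v_t = √[μ(2/r − 1/a_t)] = 10.666 km/s.
Δv₂ = |v_t − v_c| = |10.666 − 18.092| = 7.426 km/s.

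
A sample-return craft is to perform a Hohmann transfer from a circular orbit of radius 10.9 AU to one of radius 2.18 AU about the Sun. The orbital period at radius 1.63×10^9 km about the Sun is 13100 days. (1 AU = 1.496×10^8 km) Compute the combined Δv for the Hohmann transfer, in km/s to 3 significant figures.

Δv = 9.71 km/s

From Kepler's third law T² = 4π²r³/μ at r = 1.63×10^9 km, T = 13100 days = 13100 × 86400 s = 1.13184×10^9 s: μ = 4π²r³/T² = 1.33460×10^11 km³/s².
In km: r₁ = 10.9 × 1.496×10^8 = 1.63064×10^9 km; r₂ = 2.18 × 1.496×10^8 = 3.26128×10^8 km.
The Hohmann ellipse has a_t = (r₁ + r₂)/2 = 9.78384×10^8 km.
Circular speed at r₁: v₁ = √(μ/r₁) = √(1.33460×10^11/1.63064×10^9) = 9.0468 km/s.
Transfer-orbit speed at r₁ (vis-viva): v_a = √[μ(2/r₁ − 1/a_t)] = 5.2232 km/s.
First burn Δv₁ = |v_a − v₁| = 3.8236 km/s.
Circular speed at r₂: v₂ = √(μ/r₂) = 20.2294 km/s.
Transfer-orbit speed at r₂: v_p = √[μ(2/r₂ − 1/a_t)] = 26.1160 km/s.
Second burn Δv₂ = |v₂ − v_p| = 5.8866 km/s.
Δv = Δv₁ + Δv₂ = 3.8236 + 5.8866 = 9.710 km/s.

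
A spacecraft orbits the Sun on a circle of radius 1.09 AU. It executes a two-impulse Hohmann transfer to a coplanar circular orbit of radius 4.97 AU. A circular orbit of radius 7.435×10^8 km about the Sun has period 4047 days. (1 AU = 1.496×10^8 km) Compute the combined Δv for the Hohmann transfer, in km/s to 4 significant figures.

From Kepler's third law T² = 4π²r³/μ at r = 7.435×10^8 km, T = 4047 days = 4047 × 86400 s = 3.496608×10^8 s: μ = 4π²r³/T² = 1.32712×10^11 km³/s².
In km: r₁ = 1.09 × 1.496×10^8 = 1.63064×10^8 km; r₂ = 4.97 × 1.496×10^8 = 7.43512×10^8 km.
Semi-major axis of the transfer orbit: a_t = (1.63064×10^8 + 7.43512×10^8)/2 = 4.53288×10^8 km.
At r₁ the circular-orbit speed is v₁ = √(μ/r₁) = 28.528 km/s.
On the transfer ellipse at r₁, vis-viva equation gives v_p = √[μ(2/r₁ − 1/a_t)] = 36.537 km/s.
First burn Δv₁ = |v_p − v₁| = 8.009 km/s.
Circular speed at r₂: v₂ = √(μ/r₂) = 13.36 km/s.
Transfer-orbit speed at r₂: v_a = √[μ(2/r₂ − 1/a_t)] = 8.013 km/s.
Second burn Δv₂ = |v₂ − v_a| = 5.347 km/s.
Total Δv = Δv₁ + Δv₂ = 13.36 km/s.

Δv = 13.36 km/s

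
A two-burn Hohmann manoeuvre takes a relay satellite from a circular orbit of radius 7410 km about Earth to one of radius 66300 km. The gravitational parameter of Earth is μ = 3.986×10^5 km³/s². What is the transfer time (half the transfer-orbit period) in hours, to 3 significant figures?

Semi-major axis of the transfer orbit: a_t = (7410 + 66300)/2 = 36855 km.
By Kepler's third law the transfer-orbit period is T = 2π√(a_t³/μ), so t = T/2 = 35210 s.
Converting: 35210 s ÷ 3600 s/hour = 9.78 hours.

t = 9.78 hours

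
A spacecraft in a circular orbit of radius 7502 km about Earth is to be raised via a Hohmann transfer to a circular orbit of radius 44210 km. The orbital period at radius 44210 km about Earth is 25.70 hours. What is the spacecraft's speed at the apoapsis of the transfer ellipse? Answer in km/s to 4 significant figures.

From Kepler's third law T² = 4π²r³/μ at r = 44210 km, T = 25.70 hours = 25.70 × 3600 s = 92520 s: μ = 4π²r³/T² = 3.98520×10^5 km³/s².
Semi-major axis of the transfer orbit: a_t = (7502 + 44210)/2 = 25856 km.
At apoapsis, r = 44210 km.
Applying v² = μ(2/r − 1/a_t): v = 1.617 km/s.

v = 1.617 km/s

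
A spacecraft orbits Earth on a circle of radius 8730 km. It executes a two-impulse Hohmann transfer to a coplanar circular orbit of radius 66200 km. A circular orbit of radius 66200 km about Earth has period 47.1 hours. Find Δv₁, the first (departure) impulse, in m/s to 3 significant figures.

From Kepler's third law T² = 4π²r³/μ at r = 66200 km, T = 47.1 hours = 47.1 × 3600 s = 1.6956×10^5 s: μ = 4π²r³/T² = 3.98370×10^5 km³/s².
Transfer-ellipse semi-major axis a_t = (r₁ + r₂)/2 = (8730 + 66200)/2 = 37465 km.
Circular speed at r = 8730 km: v_c = √(μ/r) = 6.7552 km/s.
Vis-viva on the transfer ellipse at r = 8730 km gives v_t = √[μ(2/r − 1/a_t)] = 8.9795 km/s.
Δv₁ = |v_t − v_c| = |8.9795 − 6.7552| = 2.224 km/s.

Δv₁ = 2220 m/s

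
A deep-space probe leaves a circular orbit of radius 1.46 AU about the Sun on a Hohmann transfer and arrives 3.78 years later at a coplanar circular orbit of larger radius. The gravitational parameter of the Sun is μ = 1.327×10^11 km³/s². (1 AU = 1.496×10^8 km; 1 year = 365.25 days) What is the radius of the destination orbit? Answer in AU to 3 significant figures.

r₂ = 6.24 AU

In km: r₁ = 1.46 × 1.496×10^8 = 2.18416×10^8 km.
Transfer time t = 3.78 years × 365.25 × 86400 s = 1.19287728×10^8 s, and t = π√(a_t³/μ).
So a_t = (μ t²/π²)^(1/3) = (1.327×10^11 × (1.19287728×10^8)² / π²)^(1/3) = 5.7622×10^8 km.
Since a_t = (r₁ + r₂)/2, r₂ = 2a_t − r₁ = 2×5.7622×10^8 − 2.18416×10^8 = 9.34024×10^8 km.
In AU: r₂ = 9.34024×10^8 / 1.496×10^8 = 6.24 AU.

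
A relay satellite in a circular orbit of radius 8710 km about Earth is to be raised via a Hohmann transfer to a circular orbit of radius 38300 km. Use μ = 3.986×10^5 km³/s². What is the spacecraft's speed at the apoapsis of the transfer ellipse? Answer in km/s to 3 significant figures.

Semi-major axis of the transfer orbit: a_t = (8710 + 38300)/2 = 23505 km.
The apoapsis of the transfer ellipse is at r = 38300 km.
Vis-viva: v = √[μ(2/r − 1/a_t)] = √[3.986×10^5 × (2/38300 − 1/23505)] = 1.964 km/s.

v = 1.96 km/s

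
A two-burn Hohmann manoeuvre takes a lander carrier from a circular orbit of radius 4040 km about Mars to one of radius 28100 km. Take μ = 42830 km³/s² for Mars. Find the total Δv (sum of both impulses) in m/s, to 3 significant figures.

Transfer-ellipse semi-major axis a_t = (r₁ + r₂)/2 = (4040 + 28100)/2 = 16070 km.
At r₁ the circular-orbit speed is v₁ = √(μ/r₁) = 3.25599 km/s.
On the transfer ellipse at r₁, vis-viva gives v_p = √[μ(2/r₁ − 1/a_t)] = 4.30555 km/s.
First burn Δv₁ = |v_p − v₁| = 1.0496 km/s.
Circular speed at r₂: v₂ = √(μ/r₂) = 1.234585 km/s.
Transfer-orbit speed at r₂: v_a = √[μ(2/r₂ − 1/a_t)] = 0.6190185 km/s.
Second burn Δv₂ = |v₂ − v_a| = 0.61557 km/s.
Total Δv = Δv₁ + Δv₂ = 1.665 km/s.

Δv = 1670 m/s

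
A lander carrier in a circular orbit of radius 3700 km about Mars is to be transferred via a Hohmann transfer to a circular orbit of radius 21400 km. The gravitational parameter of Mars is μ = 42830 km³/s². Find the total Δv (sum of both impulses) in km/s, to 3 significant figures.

Δv = 1.69 km/s

Semi-major axis of the transfer orbit: a_t = (3700 + 21400)/2 = 12550 km.
At r₁ the circular-orbit speed is v₁ = √(μ/r₁) = 3.4023 km/s.
Transfer-orbit speed at r₁ (vis-viva): v_p = √[μ(2/r₁ − 1/a_t)] = 4.4428 km/s.
First burn Δv₁ = |v_p − v₁| = 1.0405 km/s.
Circular speed at r₂: v₂ = √(μ/r₂) = 1.41471 km/s.
Transfer-orbit speed at r₂: v_a = √[μ(2/r₂ − 1/a_t)] = 0.768150 km/s.
Second burn Δv₂ = |v₂ − v_a| = 0.64656 km/s.
Δv = Δv₁ + Δv₂ = 1.0405 + 0.64656 = 1.687 km/s.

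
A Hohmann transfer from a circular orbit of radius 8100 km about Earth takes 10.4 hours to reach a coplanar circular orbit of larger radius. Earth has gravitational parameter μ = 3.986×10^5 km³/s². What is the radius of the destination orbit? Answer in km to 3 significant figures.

Transfer time t = 10.4 hours = 37440 s, and t = π√(a_t³/μ).
So a_t = (μ t²/π²)^(1/3) = (3.986×10^5 × (37440)² / π²)^(1/3) = 38398 km.
Since a_t = (r₁ + r₂)/2, r₂ = 2a_t − r₁ = 2×38398 − 8100 = 68696 km.

r₂ = 68700 km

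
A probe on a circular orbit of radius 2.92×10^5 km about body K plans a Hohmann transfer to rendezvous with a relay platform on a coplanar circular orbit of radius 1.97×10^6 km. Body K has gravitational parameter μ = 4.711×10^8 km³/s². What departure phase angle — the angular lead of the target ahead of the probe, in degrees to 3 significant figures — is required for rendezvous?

Semi-major axis of the transfer orbit: a_t = (2.920×10^5 + 1.970×10^6)/2 = 1.131×10^6 km.
Transfer time t = π√(a_t³/μ) = 1.74095×10^5 s.
Target angular speed ω₂ = √(μ/r₂³) = 7.84978×10^-6 rad/s.
Angle swept by the target during transfer: ω₂·t = 1.3666 rad = 78.30°.
The probe traverses 180° on the transfer ellipse, so the target must lead by 180° − 78.30° = 102°.

φ = 102°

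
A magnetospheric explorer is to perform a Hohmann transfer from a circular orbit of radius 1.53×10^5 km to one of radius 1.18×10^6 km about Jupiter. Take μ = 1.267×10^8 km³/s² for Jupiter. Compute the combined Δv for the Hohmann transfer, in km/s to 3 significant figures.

Δv = 14.9 km/s

The Hohmann ellipse has a_t = (r₁ + r₂)/2 = 6.665×10^5 km.
At r₁ the circular-orbit speed is v₁ = √(μ/r₁) = 28.777 km/s.
Transfer-orbit speed at r₁ (vis-viva equation): v_p = √[μ(2/r₁ − 1/a_t)] = 38.290 km/s.
First burn Δv₁ = |v_p − v₁| = 9.513 km/s.
At r₂, v₂ = √(μ/r₂) = 10.362 km/s.
Transfer-orbit speed at r₂: v_a = √[μ(2/r₂ − 1/a_t)] = 4.9647 km/s.
Second burn Δv₂ = |v₂ − v_a| = 5.397 km/s.
Δv = Δv₁ + Δv₂ = 9.513 + 5.397 = 14.91 km/s.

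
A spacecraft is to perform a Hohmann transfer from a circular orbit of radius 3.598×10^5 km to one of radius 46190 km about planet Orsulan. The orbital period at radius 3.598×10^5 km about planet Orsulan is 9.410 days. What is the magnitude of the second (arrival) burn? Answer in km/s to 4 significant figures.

Δv₂ = 2.571 km/s

From Kepler's third law T² = 4π²r³/μ at r = 3.598×10^5 km, T = 9.410 days = 9.410 × 86400 s = 8.13024×10^5 s: μ = 4π²r³/T² = 2.78187×10^6 km³/s².
Semi-major axis of the transfer orbit: a_t = (3.598×10^5 + 46190)/2 = 2.02995×10^5 km.
Circular speed at r = 46190 km: v_c = √(μ/r) = 7.7606 km/s.
Vis-viva on the transfer ellipse at r = 46190 km gives v_t = √[μ(2/r − 1/a_t)] = 10.332 km/s.
Δv₂ = |v_t − v_c| = |10.332 − 7.7606| = 2.571 km/s.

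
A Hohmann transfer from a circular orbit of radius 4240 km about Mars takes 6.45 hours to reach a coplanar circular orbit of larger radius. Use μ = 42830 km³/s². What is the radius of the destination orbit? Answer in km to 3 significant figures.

Transfer time t = 6.45 hours = 23220 s, and t = π√(a_t³/μ).
So a_t = (μ t²/π²)^(1/3) = (42830 × (23220)² / π²)^(1/3) = 13276 km.
Since a_t = (r₁ + r₂)/2, r₂ = 2a_t − r₁ = 2×13276 − 4240 = 22312 km.

r₂ = 22300 km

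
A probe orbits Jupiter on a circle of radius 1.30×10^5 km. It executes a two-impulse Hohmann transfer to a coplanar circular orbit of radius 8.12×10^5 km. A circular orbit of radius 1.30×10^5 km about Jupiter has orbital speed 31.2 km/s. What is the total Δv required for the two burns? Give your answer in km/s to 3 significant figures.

From the circular-orbit relation v² = μ/r at r = 1.30×10^5 km: μ = v²r = (31.2)² × 1.30×10^5 = 1.26547×10^8 km³/s².
Semi-major axis of the transfer orbit: a_t = (1.300×10^5 + 8.120×10^5)/2 = 4.710×10^5 km.
At r₁ the circular-orbit speed is v₁ = √(μ/r₁) = 31.200 km/s.
On the transfer ellipse at r₁, vis-viva equation gives v_p = √[μ(2/r₁ − 1/a_t)] = 40.966 km/s.
First burn Δv₁ = |v_p − v₁| = 9.766 km/s.
Circular speed at r₂: v₂ = √(μ/r₂) = 12.484 km/s.
Transfer-orbit speed at r₂: v_a = √[μ(2/r₂ − 1/a_t)] = 6.5586 km/s.
Second burn Δv₂ = |v₂ − v_a| = 5.925 km/s.
Total Δv = Δv₁ + Δv₂ = 15.69 km/s.

Δv = 15.7 km/s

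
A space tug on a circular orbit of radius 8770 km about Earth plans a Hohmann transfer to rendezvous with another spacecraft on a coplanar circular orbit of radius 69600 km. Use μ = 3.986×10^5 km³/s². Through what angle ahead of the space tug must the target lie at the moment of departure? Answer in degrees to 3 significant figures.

Transfer-ellipse semi-major axis a_t = (r₁ + r₂)/2 = (8770 + 69600)/2 = 39185 km.
Transfer time t = π√(a_t³/μ) = 38600 s.
Target angular speed ω₂ = √(μ/r₂³) = 3.438×10^-5 rad/s.
Angle swept by the target during transfer: ω₂·t = 1.3271 rad = 76.04°.
The space tug traverses 180° on the transfer ellipse, so the target must lead by 180° − 76.04° = 104°.

φ = 104°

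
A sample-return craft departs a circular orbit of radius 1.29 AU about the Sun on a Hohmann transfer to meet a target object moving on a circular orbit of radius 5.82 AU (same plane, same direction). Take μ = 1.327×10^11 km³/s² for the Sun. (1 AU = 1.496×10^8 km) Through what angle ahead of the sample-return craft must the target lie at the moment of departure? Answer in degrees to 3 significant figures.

In km: r₁ = 1.29 × 1.496×10^8 = 1.92984×10^8 km; r₂ = 5.82 × 1.496×10^8 = 8.70672×10^8 km.
Semi-major axis of the transfer orbit: a_t = (1.92984×10^8 + 8.70672×10^8)/2 = 5.31828×10^8 km.
The half-period of the transfer ellipse is t = π√(a_t³/μ) = 1.05772×10^8 s.
Target angular speed ω₂ = √(μ/r₂³) = 1.41793×10^-8 rad/s.
Angle swept by the target during transfer: ω₂·t = 1.4998 rad = 85.93°.
The sample-return craft traverses 180° on the transfer ellipse, so the target must lead by 180° − 85.93° = 94.1°.

φ = 94.1°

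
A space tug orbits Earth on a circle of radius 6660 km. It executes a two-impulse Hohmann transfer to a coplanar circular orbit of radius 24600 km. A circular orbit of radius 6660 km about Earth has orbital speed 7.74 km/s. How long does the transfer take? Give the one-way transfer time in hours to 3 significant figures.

t = 2.70 hours

From the circular-orbit relation v² = μ/r at r = 6660 km: μ = v²r = (7.74)² × 6660 = 3.98985×10^5 km³/s².
The Hohmann ellipse has a_t = (r₁ + r₂)/2 = 15630 km.
Half the transfer-orbit period gives t = π√(a_t³/μ) = 9719 s.
Converting: 9719 s ÷ 3600 s/hour = 2.70 hours.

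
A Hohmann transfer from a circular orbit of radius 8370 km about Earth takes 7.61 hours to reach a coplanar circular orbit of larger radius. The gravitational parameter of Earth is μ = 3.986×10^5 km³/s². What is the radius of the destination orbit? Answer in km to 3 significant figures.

r₂ = 54000 km

Transfer time t = 7.61 hours = 27396 s, and t = π√(a_t³/μ).
So a_t = (μ t²/π²)^(1/3) = (3.986×10^5 × (27396)² / π²)^(1/3) = 31180 km.
Since a_t = (r₁ + r₂)/2, r₂ = 2a_t − r₁ = 2×31180 − 8370 = 53990 km.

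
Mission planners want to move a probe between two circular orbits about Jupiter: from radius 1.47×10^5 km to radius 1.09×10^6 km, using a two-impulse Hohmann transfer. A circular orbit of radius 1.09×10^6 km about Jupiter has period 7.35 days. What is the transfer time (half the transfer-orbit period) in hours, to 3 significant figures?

From Kepler's third law T² = 4π²r³/μ at r = 1.09×10^6 km, T = 7.35 days = 7.35 × 86400 s = 6.3504×10^5 s: μ = 4π²r³/T² = 1.26776×10^8 km³/s².
The Hohmann ellipse has a_t = (r₁ + r₂)/2 = 6.185×10^5 km.
Half the transfer-orbit period gives t = π√(a_t³/μ) = 1.357×10^5 s.
Converting: 1.357×10^5 s ÷ 3600 s/hour = 37.7 hours.

t = 37.7 hours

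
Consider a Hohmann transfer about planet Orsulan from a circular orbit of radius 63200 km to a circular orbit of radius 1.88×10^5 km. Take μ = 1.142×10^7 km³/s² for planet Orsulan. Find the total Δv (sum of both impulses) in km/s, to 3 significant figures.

Transfer-ellipse semi-major axis a_t = (r₁ + r₂)/2 = (63200 + 1.880×10^5)/2 = 1.256×10^5 km.
At r₁ the circular-orbit speed is v₁ = √(μ/r₁) = 13.442 km/s.
On the transfer ellipse at r₁, vis-viva equation gives v_p = √[μ(2/r₁ − 1/a_t)] = 16.446 km/s.
First burn Δv₁ = |v_p − v₁| = 3.004 km/s.
Circular speed at r₂: v₂ = √(μ/r₂) = 7.794 km/s.
Transfer-orbit speed at r₂: v_a = √[μ(2/r₂ − 1/a_t)] = 5.529 km/s.
Second burn Δv₂ = |v₂ − v_a| = 2.265 km/s.
Δv = Δv₁ + Δv₂ = 3.004 + 2.265 = 5.269 km/s.

Δv = 5.27 km/s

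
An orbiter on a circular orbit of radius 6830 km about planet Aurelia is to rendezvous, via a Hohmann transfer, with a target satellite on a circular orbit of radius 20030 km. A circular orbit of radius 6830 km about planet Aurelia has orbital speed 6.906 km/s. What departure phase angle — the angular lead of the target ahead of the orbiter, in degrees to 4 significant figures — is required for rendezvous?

From the circular-orbit relation v² = μ/r at r = 6830 km: μ = v²r = (6.906)² × 6830 = 3.25742×10^5 km³/s².
Transfer-ellipse semi-major axis a_t = (r₁ + r₂)/2 = (6830 + 20030)/2 = 13430 km.
Transfer time t = π√(a_t³/μ) = 8567.0 s.
Target angular speed ω₂ = √(μ/r₂³) = 2.0133×10^-4 rad/s.
Angle swept by the target during transfer: ω₂·t = 1.7248 rad = 98.82°.
The orbiter traverses 180° on the transfer ellipse, so the target must lead by 180° − 98.82° = 81.18°.

φ = 81.18°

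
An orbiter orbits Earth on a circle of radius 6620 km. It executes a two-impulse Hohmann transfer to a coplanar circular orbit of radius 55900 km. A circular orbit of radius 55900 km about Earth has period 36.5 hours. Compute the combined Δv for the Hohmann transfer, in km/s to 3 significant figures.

Δv = 4.06 km/s

From Kepler's third law T² = 4π²r³/μ at r = 55900 km, T = 36.5 hours = 36.5 × 3600 s = 1.314×10^5 s: μ = 4π²r³/T² = 3.99397×10^5 km³/s².
Semi-major axis of the transfer orbit: a_t = (6620 + 55900)/2 = 31260 km.
Circular speed at r₁: v₁ = √(μ/r₁) = √(3.99397×10^5/6620) = 7.76736 km/s.
On the transfer ellipse at r₁, v² = μ(2/r − 1/a) gives v_p = √[μ(2/r₁ − 1/a_t)] = 10.3869 km/s.
First burn Δv₁ = |v_p − v₁| = 2.6195 km/s.
Circular speed at r₂: v₂ = √(μ/r₂) = 2.6730 km/s.
Transfer-orbit speed at r₂: v_a = √[μ(2/r₂ − 1/a_t)] = 1.2301 km/s.
Second burn Δv₂ = |v₂ − v_a| = 1.4429 km/s.
Δv = Δv₁ + Δv₂ = 2.6195 + 1.4429 = 4.062 km/s.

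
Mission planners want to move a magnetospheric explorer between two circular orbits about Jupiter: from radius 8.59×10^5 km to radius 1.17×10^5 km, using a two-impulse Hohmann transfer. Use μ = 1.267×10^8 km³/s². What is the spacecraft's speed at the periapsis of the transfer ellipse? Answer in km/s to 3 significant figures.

The Hohmann ellipse has a_t = (r₁ + r₂)/2 = 4.880×10^5 km.
The periapsis of the transfer ellipse is at r = 1.170×10^5 km.
Applying v² = μ(2/r − 1/a_t): v = 43.66 km/s.

v = 43.7 km/s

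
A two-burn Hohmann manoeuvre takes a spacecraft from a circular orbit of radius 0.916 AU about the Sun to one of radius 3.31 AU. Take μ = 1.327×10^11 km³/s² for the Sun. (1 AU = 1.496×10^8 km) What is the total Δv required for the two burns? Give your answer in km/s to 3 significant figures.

In km: r₁ = 0.916 × 1.496×10^8 = 1.370336×10^8 km; r₂ = 3.31 × 1.496×10^8 = 4.95176×10^8 km.
Transfer-ellipse semi-major axis a_t = (r₁ + r₂)/2 = (1.370336×10^8 + 4.95176×10^8)/2 = 3.161048×10^8 km.
At r₁ the circular-orbit speed is v₁ = √(μ/r₁) = 31.119 km/s.
Transfer-orbit speed at r₁ (v² = μ(2/r − 1/a)): v_p = √[μ(2/r₁ − 1/a_t)] = 38.948 km/s.
First burn Δv₁ = |v_p − v₁| = 7.829 km/s.
At r₂, v₂ = √(μ/r₂) = 16.370 km/s.
Transfer-orbit speed at r₂: v_a = √[μ(2/r₂ − 1/a_t)] = 10.778 km/s.
Second burn Δv₂ = |v₂ − v_a| = 5.592 km/s.
Δv = Δv₁ + Δv₂ = 7.829 + 5.592 = 13.42 km/s.

Δv = 13.4 km/s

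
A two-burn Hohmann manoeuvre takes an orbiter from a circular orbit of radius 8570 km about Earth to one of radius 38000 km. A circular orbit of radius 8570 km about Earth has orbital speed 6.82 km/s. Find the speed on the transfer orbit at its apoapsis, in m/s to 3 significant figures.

v = 1960 m/s

From the circular-orbit relation v² = μ/r at r = 8570 km: μ = v²r = (6.82)² × 8570 = 3.98611×10^5 km³/s².
The Hohmann ellipse has a_t = (r₁ + r₂)/2 = 23285 km.
At apoapsis, r = 38000 km.
From the vis-viva equation, v = √[μ(2/r − 1/a_t)] = 1.965 km/s.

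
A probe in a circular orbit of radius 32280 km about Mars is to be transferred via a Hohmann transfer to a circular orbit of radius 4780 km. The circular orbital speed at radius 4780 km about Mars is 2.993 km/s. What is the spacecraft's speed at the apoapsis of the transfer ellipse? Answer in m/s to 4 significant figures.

From the circular-orbit relation v² = μ/r at r = 4780 km: μ = v²r = (2.993)² × 4780 = 42819.5 km³/s².
Transfer-ellipse semi-major axis a_t = (r₁ + r₂)/2 = (32280 + 4780)/2 = 18530 km.
The apoapsis of the transfer ellipse is at r = 32280 km.
From the vis-viva equation, v = √[μ(2/r − 1/a_t)] = 0.5850 km/s.

v = 585.0 m/s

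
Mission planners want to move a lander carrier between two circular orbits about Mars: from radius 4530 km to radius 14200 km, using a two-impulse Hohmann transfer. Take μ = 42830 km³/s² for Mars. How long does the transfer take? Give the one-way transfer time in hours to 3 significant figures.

t = 3.82 hours

The Hohmann ellipse has a_t = (r₁ + r₂)/2 = 9365 km.
By Kepler's third law the transfer-orbit period is T = 2π√(a_t³/μ), so t = T/2 = 13760 s.
Converting: 13760 s ÷ 3600 s/hour = 3.82 hours.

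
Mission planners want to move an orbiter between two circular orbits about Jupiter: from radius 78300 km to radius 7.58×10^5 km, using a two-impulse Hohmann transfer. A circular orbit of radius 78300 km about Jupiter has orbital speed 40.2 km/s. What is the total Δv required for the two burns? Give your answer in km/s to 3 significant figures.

Δv = 21.3 km/s

From the circular-orbit relation v² = μ/r at r = 78300 km: μ = v²r = (40.2)² × 78300 = 1.26536×10^8 km³/s².
The Hohmann ellipse has a_t = (r₁ + r₂)/2 = 4.1815×10^5 km.
At r₁ the circular-orbit speed is v₁ = √(μ/r₁) = 40.20 km/s.
Transfer-orbit speed at r₁ (vis-viva equation): v_p = √[μ(2/r₁ − 1/a_t)] = 54.12 km/s.
First burn Δv₁ = |v_p − v₁| = 13.92 km/s.
Circular speed at r₂: v₂ = √(μ/r₂) = 12.92 km/s.
Transfer-orbit speed at r₂: v_a = √[μ(2/r₂ − 1/a_t)] = 5.591 km/s.
Second burn Δv₂ = |v₂ − v_a| = 7.329 km/s.
Total Δv = Δv₁ + Δv₂ = 21.25 km/s.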